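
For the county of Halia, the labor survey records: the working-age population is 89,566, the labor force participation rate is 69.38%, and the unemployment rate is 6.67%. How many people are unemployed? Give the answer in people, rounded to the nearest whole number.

About 4,145 are unemployed.

Labor force = 0.6938 × 89,566 = 62,141.
Unemployed = 0.0667 × 62,141 ≈ 4,145.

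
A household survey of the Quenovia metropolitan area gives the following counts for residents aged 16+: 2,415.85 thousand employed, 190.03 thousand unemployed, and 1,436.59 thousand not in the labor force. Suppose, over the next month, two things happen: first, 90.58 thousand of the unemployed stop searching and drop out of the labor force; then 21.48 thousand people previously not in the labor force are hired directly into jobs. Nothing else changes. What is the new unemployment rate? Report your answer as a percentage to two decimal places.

New unemployment rate ≈ 3.92%.

Initially, labor force = 2,415.85 + 190.03 = 2,605.88 thousand, so u = 190.03/2,605.88 = 7.29%.
After the first change, unemployed and labor force both fall by 90.58 → E = 2,415.85, U = 99.45, labor force = 2,515.30 thousand.
After the second change, employed and labor force both rise by 21.48; unemployed unchanged → E = 2,437.33, U = 99.45, labor force = 2,536.78 thousand.
New unemployment rate = 99.45 / 2,536.78 = 3.92%.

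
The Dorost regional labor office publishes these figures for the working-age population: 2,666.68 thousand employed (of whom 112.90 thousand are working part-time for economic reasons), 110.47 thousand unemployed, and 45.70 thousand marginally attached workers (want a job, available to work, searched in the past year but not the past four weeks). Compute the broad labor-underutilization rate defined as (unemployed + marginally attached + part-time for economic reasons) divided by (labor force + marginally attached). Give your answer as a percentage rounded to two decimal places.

Broad underutilization rate ≈ 9.53%.

Labor force = 2,666.68 + 110.47 = 2,777.15 thousand.
Numerator = 110.47 + 45.70 + 112.90 = 269.07 thousand.
Denominator = 2,777.15 + 45.70 = 2,822.85 thousand.
Broad rate = 269.07 / 2,822.85 = 9.53%.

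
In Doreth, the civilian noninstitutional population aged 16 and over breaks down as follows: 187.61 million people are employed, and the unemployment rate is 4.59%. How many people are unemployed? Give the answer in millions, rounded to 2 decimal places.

About 9.03 million are unemployed.

Let U be the number unemployed. The labor force is E + U, and U/(E+U) = 0.0459.
So U = 0.0459 × 187.61 / (1 − 0.0459) = 8.6113 / 0.9541 ≈ 9.03 million.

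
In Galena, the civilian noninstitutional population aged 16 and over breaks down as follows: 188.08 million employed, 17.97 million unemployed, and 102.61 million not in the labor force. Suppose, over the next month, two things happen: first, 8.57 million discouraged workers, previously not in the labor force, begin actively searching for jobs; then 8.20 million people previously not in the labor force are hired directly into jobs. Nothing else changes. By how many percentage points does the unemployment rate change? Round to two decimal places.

Initially, labor force = 188.08 + 17.97 = 206.05 million, so u = 17.97/206.05 = 8.72%.
After the first change, unemployed and labor force both rise by 8.57 → E = 188.08, U = 26.54, labor force = 214.62 million.
After the second change, employed and labor force both rise by 8.20; unemployed unchanged → E = 196.28, U = 26.54, labor force = 222.82 million.
New unemployment rate = 26.54 / 222.82 = 11.91%.
Change = 11.91% − 8.72% = +3.19 percentage points.

The unemployment rate changes by +3.19 percentage points.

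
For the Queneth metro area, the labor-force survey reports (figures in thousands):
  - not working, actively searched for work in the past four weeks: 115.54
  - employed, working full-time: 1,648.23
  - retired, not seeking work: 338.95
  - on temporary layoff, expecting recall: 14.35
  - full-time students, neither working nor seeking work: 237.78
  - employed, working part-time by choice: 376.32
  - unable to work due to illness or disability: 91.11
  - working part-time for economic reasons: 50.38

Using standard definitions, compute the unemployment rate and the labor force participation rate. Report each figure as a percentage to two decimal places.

Employed = 1,648.23 + 376.32 + 50.38 = 2,074.93 thousand (anyone who worked, including part-time for economic reasons, counts as employed).
Unemployed = 115.54 + 14.35 = 129.89 thousand (jobless and actively searching, or on temporary layoff).
Labor force = 2,074.93 + 129.89 = 2,204.82 thousand.
Not in labor force = 338.95 + 237.78 + 91.11 = 667.84 thousand (those not working and not actively searching are outside the labor force).
Civilian working-age population = 2,204.82 + 667.84 = 2,872.66 thousand.
Unemployment rate = 129.89 / 2,204.82 = 5.89%.
Labor force participation rate = 2,204.82 / 2,872.66 = 76.75%.

Unemployment rate ≈ 5.89%; labor force participation rate ≈ 76.75%.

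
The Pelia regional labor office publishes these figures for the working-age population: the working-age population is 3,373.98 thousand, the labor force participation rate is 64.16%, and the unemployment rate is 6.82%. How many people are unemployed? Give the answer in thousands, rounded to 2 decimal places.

About 147.64 thousand are unemployed.

Labor force = 0.6416 × 3,373.98 = 2,164.75 thousand.
Unemployed = 0.0682 × 2,164.75 ≈ 147.64 thousand.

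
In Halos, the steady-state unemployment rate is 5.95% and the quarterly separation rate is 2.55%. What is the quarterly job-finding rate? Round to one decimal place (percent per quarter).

From u* = s/(s+f): f = s·(1−u)/u.
f = 2.55 × (1 − 0.0595) / 0.0595 = 2.3983 / 0.0595 ≈ 40.3% per quarter.

Job-finding rate ≈ 40.3% per quarter.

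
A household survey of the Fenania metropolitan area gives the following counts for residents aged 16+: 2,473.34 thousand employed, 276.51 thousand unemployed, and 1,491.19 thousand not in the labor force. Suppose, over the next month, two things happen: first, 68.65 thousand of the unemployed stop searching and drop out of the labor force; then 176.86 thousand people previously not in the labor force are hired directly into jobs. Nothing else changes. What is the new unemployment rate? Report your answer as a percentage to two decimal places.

New unemployment rate ≈ 7.27%.

Initially, labor force = 2,473.34 + 276.51 = 2,749.85 thousand, so u = 276.51/2,749.85 = 10.06%.
After the first change, unemployed and labor force both fall by 68.65 → E = 2,473.34, U = 207.86, labor force = 2,681.20 thousand.
After the second change, employed and labor force both rise by 176.86; unemployed unchanged → E = 2,650.20, U = 207.86, labor force = 2,858.06 thousand.
New unemployment rate = 207.86 / 2,858.06 = 7.27%.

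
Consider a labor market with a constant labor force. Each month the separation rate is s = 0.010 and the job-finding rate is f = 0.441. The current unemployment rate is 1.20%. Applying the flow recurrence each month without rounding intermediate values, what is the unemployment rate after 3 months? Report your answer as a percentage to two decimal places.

With a fixed labor force, u_{t+1} = u_t + s·(1−u_t) − f·u_t = u_t·(1−s−f) + s.
Here 1−s−f = 0.549 and s = 0.010.
u_1 = 0.012000 × 0.549 + 0.010 = 0.016588.
u_2 = 0.016588 × 0.549 + 0.010 = 0.019107.
u_3 = 0.019107 × 0.549 + 0.010 = 0.020490.

Unemployment rate after three months ≈ 2.05%.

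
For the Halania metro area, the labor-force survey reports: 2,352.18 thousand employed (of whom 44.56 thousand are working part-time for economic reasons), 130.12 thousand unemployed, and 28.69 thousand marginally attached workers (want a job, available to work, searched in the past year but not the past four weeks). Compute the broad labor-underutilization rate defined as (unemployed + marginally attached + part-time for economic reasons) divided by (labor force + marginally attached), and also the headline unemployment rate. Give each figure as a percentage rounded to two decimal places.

Labor force = 2,352.18 + 130.12 = 2,482.30 thousand.
Numerator = 130.12 + 28.69 + 44.56 = 203.37 thousand.
Denominator = 2,482.30 + 28.69 = 2,510.99 thousand.
Broad rate = 203.37 / 2,510.99 = 8.10%.
Headline unemployment rate = 130.12 / 2,482.30 = 5.24%.

Broad underutilization rate ≈ 8.10%; headline unemployment rate ≈ 5.24%.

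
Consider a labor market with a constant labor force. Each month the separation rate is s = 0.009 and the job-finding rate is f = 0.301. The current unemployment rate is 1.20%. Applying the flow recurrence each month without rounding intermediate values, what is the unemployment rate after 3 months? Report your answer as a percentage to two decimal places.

With a fixed labor force, u_{t+1} = u_t + s·(1−u_t) − f·u_t = u_t·(1−s−f) + s.
Here 1−s−f = 0.690 and s = 0.009.
u_1 = 0.012000 × 0.690 + 0.009 = 0.017280.
u_2 = 0.017280 × 0.690 + 0.009 = 0.020923.
u_3 = 0.020923 × 0.690 + 0.009 = 0.023437.

Unemployment rate after three months ≈ 2.34%.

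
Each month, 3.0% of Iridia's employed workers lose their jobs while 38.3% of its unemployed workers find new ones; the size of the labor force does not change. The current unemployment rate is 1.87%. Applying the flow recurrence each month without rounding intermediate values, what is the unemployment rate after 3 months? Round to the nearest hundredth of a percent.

With a fixed labor force, u_{t+1} = u_t + s·(1−u_t) − f·u_t = u_t·(1−s−f) + s.
Here 1−s−f = 0.587 and s = 0.030.
u_1 = 0.018700 × 0.587 + 0.030 = 0.040977.
u_2 = 0.040977 × 0.587 + 0.030 = 0.054053.
u_3 = 0.054053 × 0.587 + 0.030 = 0.061729.

Unemployment rate after three months ≈ 6.17%.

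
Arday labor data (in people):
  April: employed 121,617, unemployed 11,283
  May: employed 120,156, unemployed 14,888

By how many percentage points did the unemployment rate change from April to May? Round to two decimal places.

The unemployment rate changed by +2.53 percentage points.

April: labor force = 121,617 + 11,283 = 132,900; u = 11,283/132,900 = 8.49%.
May: labor force = 120,156 + 14,888 = 135,044; u = 14,888/135,044 = 11.02%.
Change = 11.02% − 8.49% = +2.53 pp.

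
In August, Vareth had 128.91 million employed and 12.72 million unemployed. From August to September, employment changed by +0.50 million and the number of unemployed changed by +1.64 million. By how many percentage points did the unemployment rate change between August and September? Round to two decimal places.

The unemployment rate changed by +1.01 percentage points.

August: labor force = 128.91 + 12.72 = 141.63; u = 12.72/141.63 = 8.98%.
September: labor force = 129.41 + 14.36 = 143.77; u = 14.36/143.77 = 9.99%.
Change = 9.99% − 8.98% = +1.01 pp.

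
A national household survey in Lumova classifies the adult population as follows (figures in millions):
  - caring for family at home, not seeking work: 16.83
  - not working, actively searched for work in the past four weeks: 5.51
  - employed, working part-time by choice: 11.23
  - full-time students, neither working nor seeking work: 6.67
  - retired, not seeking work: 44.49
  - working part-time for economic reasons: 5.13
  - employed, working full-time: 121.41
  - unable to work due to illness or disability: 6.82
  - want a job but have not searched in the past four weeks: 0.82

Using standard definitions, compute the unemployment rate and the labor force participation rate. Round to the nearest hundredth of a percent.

Unemployment rate ≈ 3.85%; labor force participation rate ≈ 65.45%.

Employed = 11.23 + 5.13 + 121.41 = 137.77 million (anyone who worked, including part-time for economic reasons, counts as employed).
Unemployed = 5.51 million.
Labor force = 137.77 + 5.51 = 143.28 million.
Not in labor force = 16.83 + 6.67 + 44.49 + 6.82 + 0.82 = 75.63 million (those not working and not actively searching are outside the labor force — including those who want a job but have given up searching).
Civilian working-age population = 143.28 + 75.63 = 218.91 million.
Unemployment rate = 5.51 / 143.28 = 3.85%.
Labor force participation rate = 143.28 / 218.91 = 65.45%.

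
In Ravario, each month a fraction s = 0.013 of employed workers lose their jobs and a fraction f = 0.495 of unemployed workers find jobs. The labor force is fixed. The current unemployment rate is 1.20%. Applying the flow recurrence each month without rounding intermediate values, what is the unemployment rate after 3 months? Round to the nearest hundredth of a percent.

With a fixed labor force, u_{t+1} = u_t + s·(1−u_t) − f·u_t = u_t·(1−s−f) + s.
Here 1−s−f = 0.492 and s = 0.013.
u_1 = 0.012000 × 0.492 + 0.013 = 0.018904.
u_2 = 0.018904 × 0.492 + 0.013 = 0.022301.
u_3 = 0.022301 × 0.492 + 0.013 = 0.023972.

Unemployment rate after three months ≈ 2.40%.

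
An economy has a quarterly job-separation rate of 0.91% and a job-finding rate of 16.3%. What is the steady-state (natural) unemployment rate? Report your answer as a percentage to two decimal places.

Steady-state unemployment rate ≈ 5.29%.

At steady state the flows balance: s·E = f·U, so U/(E+U) = s/(s+f).
u* = 0.91 / (0.91 + 16.3) = 0.91 / 17.21 = 5.29%.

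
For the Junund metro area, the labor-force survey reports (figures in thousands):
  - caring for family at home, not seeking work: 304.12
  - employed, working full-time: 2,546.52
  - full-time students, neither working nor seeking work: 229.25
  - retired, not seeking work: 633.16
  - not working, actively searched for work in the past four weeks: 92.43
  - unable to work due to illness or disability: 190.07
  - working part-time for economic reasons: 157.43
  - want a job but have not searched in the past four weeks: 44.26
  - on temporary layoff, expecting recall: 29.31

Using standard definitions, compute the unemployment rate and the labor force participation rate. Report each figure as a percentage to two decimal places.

Employed = 2,546.52 + 157.43 = 2,703.95 thousand (anyone who worked, including part-time for economic reasons, counts as employed).
Unemployed = 92.43 + 29.31 = 121.74 thousand (jobless and actively searching, or on temporary layoff).
Labor force = 2,703.95 + 121.74 = 2,825.69 thousand.
Not in labor force = 304.12 + 229.25 + 633.16 + 190.07 + 44.26 = 1,400.86 thousand (those not working and not actively searching are outside the labor force — including those who want a job but have given up searching).
Civilian working-age population = 2,825.69 + 1,400.86 = 4,226.55 thousand.
Unemployment rate = 121.74 / 2,825.69 = 4.31%.
Labor force participation rate = 2,825.69 / 4,226.55 = 66.86%.

Unemployment rate ≈ 4.31%; labor force participation rate ≈ 66.86%.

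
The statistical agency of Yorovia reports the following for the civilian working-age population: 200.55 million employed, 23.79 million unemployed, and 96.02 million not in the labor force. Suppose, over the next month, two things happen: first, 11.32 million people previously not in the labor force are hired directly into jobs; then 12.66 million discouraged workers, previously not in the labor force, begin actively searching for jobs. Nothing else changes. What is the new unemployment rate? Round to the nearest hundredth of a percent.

Initially, labor force = 200.55 + 23.79 = 224.34 million, so u = 23.79/224.34 = 10.60%.
After the first change, employed and labor force both rise by 11.32; unemployed unchanged → E = 211.87, U = 23.79, labor force = 235.66 million.
After the second change, unemployed and labor force both rise by 12.66 → E = 211.87, U = 36.45, labor force = 248.32 million.
New unemployment rate = 36.45 / 248.32 = 14.68%.

New unemployment rate ≈ 14.68%.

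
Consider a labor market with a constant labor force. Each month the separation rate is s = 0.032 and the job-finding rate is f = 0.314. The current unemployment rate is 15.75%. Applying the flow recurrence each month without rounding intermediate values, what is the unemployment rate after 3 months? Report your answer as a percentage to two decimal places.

With a fixed labor force, u_{t+1} = u_t + s·(1−u_t) − f·u_t = u_t·(1−s−f) + s.
Here 1−s−f = 0.654 and s = 0.032.
u_1 = 0.157500 × 0.654 + 0.032 = 0.135005.
u_2 = 0.135005 × 0.654 + 0.032 = 0.120293.
u_3 = 0.120293 × 0.654 + 0.032 = 0.110672.

Unemployment rate after three months ≈ 11.07%.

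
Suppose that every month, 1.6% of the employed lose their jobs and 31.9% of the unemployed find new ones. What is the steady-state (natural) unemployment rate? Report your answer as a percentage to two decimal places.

Steady-state unemployment rate ≈ 4.78%.

At steady state the flows balance: s·E = f·U, so U/(E+U) = s/(s+f).
u* = 1.6 / (1.6 + 31.9) = 1.6 / 33.50 = 4.78%.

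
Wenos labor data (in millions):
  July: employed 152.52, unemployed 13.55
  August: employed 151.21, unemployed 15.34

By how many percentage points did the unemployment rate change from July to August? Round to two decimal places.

July: labor force = 152.52 + 13.55 = 166.07; u = 13.55/166.07 = 8.16%.
August: labor force = 151.21 + 15.34 = 166.55; u = 15.34/166.55 = 9.21%.
Change = 9.21% − 8.16% = +1.05 pp.

The unemployment rate changed by +1.05 percentage points.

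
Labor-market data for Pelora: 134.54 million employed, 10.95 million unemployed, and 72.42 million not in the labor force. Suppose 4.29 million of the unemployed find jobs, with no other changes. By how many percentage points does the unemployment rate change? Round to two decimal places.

Initially, labor force = 134.54 + 10.95 = 145.49 million, so u = 10.95/145.49 = 7.53%.
After the change, unemployed falls and employed rises by 4.29; labor force unchanged → E = 138.83, U = 6.66, labor force = 145.49 million.
New unemployment rate = 6.66 / 145.49 = 4.58%.
Change = 4.58% − 7.53% = −2.95 percentage points.

The unemployment rate changes by −2.95 percentage points.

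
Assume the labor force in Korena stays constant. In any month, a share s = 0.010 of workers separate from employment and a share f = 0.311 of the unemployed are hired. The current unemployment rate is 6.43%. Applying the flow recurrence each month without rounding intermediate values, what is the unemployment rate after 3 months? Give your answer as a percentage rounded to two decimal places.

With a fixed labor force, u_{t+1} = u_t + s·(1−u_t) − f·u_t = u_t·(1−s−f) + s.
Here 1−s−f = 0.679 and s = 0.010.
u_1 = 0.064300 × 0.679 + 0.010 = 0.053660.
u_2 = 0.053660 × 0.679 + 0.010 = 0.046435.
u_3 = 0.046435 × 0.679 + 0.010 = 0.041529.

Unemployment rate after three months ≈ 4.15%.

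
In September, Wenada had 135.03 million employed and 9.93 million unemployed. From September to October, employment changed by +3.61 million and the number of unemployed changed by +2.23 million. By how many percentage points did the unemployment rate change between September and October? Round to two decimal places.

The unemployment rate changed by +1.21 percentage points.

September: labor force = 135.03 + 9.93 = 144.96; u = 9.93/144.96 = 6.85%.
October: labor force = 138.64 + 12.16 = 150.80; u = 12.16/150.80 = 8.06%.
Change = 8.06% − 6.85% = +1.21 pp.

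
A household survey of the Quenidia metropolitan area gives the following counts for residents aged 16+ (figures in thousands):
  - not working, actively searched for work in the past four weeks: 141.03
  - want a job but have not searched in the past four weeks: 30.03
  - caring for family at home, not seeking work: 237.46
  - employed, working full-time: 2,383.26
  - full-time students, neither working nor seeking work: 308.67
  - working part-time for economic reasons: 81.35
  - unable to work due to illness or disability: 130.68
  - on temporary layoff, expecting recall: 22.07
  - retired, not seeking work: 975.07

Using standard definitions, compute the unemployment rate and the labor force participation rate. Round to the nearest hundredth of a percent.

Employed = 2,383.26 + 81.35 = 2,464.61 thousand (anyone who worked, including part-time for economic reasons, counts as employed).
Unemployed = 141.03 + 22.07 = 163.10 thousand (jobless and actively searching, or on temporary layoff).
Labor force = 2,464.61 + 163.10 = 2,627.71 thousand.
Not in labor force = 30.03 + 237.46 + 308.67 + 130.68 + 975.07 = 1,681.91 thousand (those not working and not actively searching are outside the labor force — including those who want a job but have given up searching).
Civilian working-age population = 2,627.71 + 1,681.91 = 4,309.62 thousand.
Unemployment rate = 163.10 / 2,627.71 = 6.21%.
Labor force participation rate = 2,627.71 / 4,309.62 = 60.97%.

Unemployment rate ≈ 6.21%; labor force participation rate ≈ 60.97%.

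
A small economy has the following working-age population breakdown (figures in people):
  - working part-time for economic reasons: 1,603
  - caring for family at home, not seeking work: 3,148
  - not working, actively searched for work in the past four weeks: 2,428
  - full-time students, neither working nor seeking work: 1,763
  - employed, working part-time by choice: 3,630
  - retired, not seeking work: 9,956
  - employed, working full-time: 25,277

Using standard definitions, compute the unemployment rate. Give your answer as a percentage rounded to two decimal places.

Unemployment rate ≈ 7.37%.

Employed = 1,603 + 3,630 + 25,277 = 30,510 (anyone who worked, including part-time for economic reasons, counts as employed).
Unemployed = 2,428.
Labor force = 30,510 + 2,428 = 32,938.
Unemployment rate = 2,428 / 32,938 = 7.37%.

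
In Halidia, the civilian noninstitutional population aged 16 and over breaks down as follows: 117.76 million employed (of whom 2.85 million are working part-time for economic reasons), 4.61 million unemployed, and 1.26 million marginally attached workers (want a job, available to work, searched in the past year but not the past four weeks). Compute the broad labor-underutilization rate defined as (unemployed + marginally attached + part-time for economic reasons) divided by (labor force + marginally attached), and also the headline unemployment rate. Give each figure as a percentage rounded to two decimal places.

Labor force = 117.76 + 4.61 = 122.37 million.
Numerator = 4.61 + 1.26 + 2.85 = 8.72 million.
Denominator = 122.37 + 1.26 = 123.63 million.
Broad rate = 8.72 / 123.63 = 7.05%.
Headline unemployment rate = 4.61 / 122.37 = 3.77%.

Broad underutilization rate ≈ 7.05%; headline unemployment rate ≈ 3.77%.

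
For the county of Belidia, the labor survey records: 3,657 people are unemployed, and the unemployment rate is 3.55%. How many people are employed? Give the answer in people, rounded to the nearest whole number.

Labor force = U / u = 3,657 / 0.0355 ≈ 103,014.
Employed = labor force − unemployed = 103,014 − 3,657 = 99,357.

About 99,357 are employed.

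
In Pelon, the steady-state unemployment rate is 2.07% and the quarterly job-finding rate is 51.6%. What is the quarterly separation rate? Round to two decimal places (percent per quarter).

From u* = s/(s+f): s = u·f/(1−u).
s = 0.0207 × 51.6 / (1 − 0.0207) = 1.0681 / 0.9793 ≈ 1.09% per quarter.

Separation rate ≈ 1.09% per quarter.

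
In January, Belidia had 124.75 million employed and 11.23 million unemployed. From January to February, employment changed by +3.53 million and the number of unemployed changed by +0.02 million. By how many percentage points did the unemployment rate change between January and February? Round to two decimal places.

January: labor force = 124.75 + 11.23 = 135.98; u = 11.23/135.98 = 8.26%.
February: labor force = 128.28 + 11.25 = 139.53; u = 11.25/139.53 = 8.06%.
Change = 8.06% − 8.26% = −0.20 pp.

The unemployment rate changed by −0.20 percentage points.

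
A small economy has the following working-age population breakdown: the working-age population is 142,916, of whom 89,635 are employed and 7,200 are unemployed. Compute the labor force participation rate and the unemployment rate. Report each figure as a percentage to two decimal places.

Labor force = employed + unemployed = 89,635 + 7,200 = 96,835.
Unemployment rate = 7,200 / 96,835 = 7.44%.
Labor force participation rate = 96,835 / 142,916 = 67.76%.

Labor force participation rate ≈ 67.76%; unemployment rate ≈ 7.44%.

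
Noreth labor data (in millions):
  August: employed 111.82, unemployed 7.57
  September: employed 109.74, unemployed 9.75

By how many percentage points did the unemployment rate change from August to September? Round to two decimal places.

August: labor force = 111.82 + 7.57 = 119.39; u = 7.57/119.39 = 6.34%.
September: labor force = 109.74 + 9.75 = 119.49; u = 9.75/119.49 = 8.16%.
Change = 8.16% − 6.34% = +1.82 pp.

The unemployment rate changed by +1.82 percentage points.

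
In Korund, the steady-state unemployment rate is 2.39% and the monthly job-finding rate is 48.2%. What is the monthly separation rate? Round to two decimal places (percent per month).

Separation rate ≈ 1.18% per month.

From u* = s/(s+f): s = u·f/(1−u).
s = 0.0239 × 48.2 / (1 − 0.0239) = 1.1520 / 0.9761 ≈ 1.18% per month.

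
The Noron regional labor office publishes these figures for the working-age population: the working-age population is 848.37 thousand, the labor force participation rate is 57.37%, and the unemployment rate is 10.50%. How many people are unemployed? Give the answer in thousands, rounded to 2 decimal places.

About 51.10 thousand are unemployed.

Labor force = 0.5737 × 848.37 = 486.71 thousand.
Unemployed = 0.1050 × 486.71 ≈ 51.10 thousand.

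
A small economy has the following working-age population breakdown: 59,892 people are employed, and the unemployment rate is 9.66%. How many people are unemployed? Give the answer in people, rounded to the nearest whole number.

About 6,404 are unemployed.

Let U be the number unemployed. The labor force is E + U, and U/(E+U) = 0.0966.
So U = 0.0966 × 59,892 / (1 − 0.0966) = 5785.57 / 0.9034 ≈ 6,404.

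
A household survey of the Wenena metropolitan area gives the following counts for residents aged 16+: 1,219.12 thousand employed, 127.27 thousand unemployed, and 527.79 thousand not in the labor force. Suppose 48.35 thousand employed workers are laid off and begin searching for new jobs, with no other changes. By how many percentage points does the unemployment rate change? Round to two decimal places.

The unemployment rate changes by +3.59 percentage points.

Initially, labor force = 1,219.12 + 127.27 = 1,346.39 thousand, so u = 127.27/1,346.39 = 9.45%.
After the change, employed falls and unemployed rises by 48.35; labor force unchanged → E = 1,170.77, U = 175.62, labor force = 1,346.39 thousand.
New unemployment rate = 175.62 / 1,346.39 = 13.04%.
Change = 13.04% − 9.45% = +3.59 percentage points.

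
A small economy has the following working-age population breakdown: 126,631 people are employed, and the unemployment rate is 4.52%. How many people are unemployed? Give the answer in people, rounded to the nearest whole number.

About 5,995 are unemployed.

Let U be the number unemployed. The labor force is E + U, and U/(E+U) = 0.0452.
So U = 0.0452 × 126,631 / (1 − 0.0452) = 5723.72 / 0.9548 ≈ 5,995.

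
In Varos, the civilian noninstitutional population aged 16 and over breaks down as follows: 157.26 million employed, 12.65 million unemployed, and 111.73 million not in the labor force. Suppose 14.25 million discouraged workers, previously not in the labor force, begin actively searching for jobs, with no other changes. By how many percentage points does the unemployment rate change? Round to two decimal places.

Initially, labor force = 157.26 + 12.65 = 169.91 million, so u = 12.65/169.91 = 7.45%.
After the change, unemployed and labor force both rise by 14.25 → E = 157.26, U = 26.90, labor force = 184.16 million.
New unemployment rate = 26.90 / 184.16 = 14.61%.
Change = 14.61% − 7.45% = +7.16 percentage points.

The unemployment rate changes by +7.16 percentage points.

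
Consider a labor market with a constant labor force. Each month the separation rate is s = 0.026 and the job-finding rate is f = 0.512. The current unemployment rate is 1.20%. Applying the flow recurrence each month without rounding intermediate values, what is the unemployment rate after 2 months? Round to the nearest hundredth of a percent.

Unemployment rate after two months ≈ 4.06%.

With a fixed labor force, u_{t+1} = u_t + s·(1−u_t) − f·u_t = u_t·(1−s−f) + s.
Here 1−s−f = 0.462 and s = 0.026.
u_1 = 0.012000 × 0.462 + 0.026 = 0.031544.
u_2 = 0.031544 × 0.462 + 0.026 = 0.040573.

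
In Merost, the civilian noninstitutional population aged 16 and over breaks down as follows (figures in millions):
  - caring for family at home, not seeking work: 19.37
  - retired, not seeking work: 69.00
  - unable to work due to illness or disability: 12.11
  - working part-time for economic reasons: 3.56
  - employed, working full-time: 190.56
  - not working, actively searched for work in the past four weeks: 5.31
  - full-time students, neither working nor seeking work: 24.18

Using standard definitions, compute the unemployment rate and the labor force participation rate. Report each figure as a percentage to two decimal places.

Unemployment rate ≈ 2.66%; labor force participation rate ≈ 61.54%.

Employed = 3.56 + 190.56 = 194.12 million (anyone who worked, including part-time for economic reasons, counts as employed).
Unemployed = 5.31 million.
Labor force = 194.12 + 5.31 = 199.43 million.
Not in labor force = 19.37 + 69.00 + 12.11 + 24.18 = 124.66 million (those not working and not actively searching are outside the labor force).
Civilian working-age population = 199.43 + 124.66 = 324.09 million.
Unemployment rate = 5.31 / 199.43 = 2.66%.
Labor force participation rate = 199.43 / 324.09 = 61.54%.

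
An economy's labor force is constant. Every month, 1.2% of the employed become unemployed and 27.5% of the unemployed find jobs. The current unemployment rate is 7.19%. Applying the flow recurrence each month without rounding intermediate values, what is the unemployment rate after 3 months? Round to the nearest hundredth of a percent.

Unemployment rate after three months ≈ 5.27%.

With a fixed labor force, u_{t+1} = u_t + s·(1−u_t) − f·u_t = u_t·(1−s−f) + s.
Here 1−s−f = 0.713 and s = 0.012.
u_1 = 0.071900 × 0.713 + 0.012 = 0.063265.
u_2 = 0.063265 × 0.713 + 0.012 = 0.057108.
u_3 = 0.057108 × 0.713 + 0.012 = 0.052718.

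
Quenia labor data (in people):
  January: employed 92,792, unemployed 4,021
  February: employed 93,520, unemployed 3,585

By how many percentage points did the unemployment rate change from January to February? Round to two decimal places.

January: labor force = 92,792 + 4,021 = 96,813; u = 4,021/96,813 = 4.15%.
February: labor force = 93,520 + 3,585 = 97,105; u = 3,585/97,105 = 3.69%.
Change = 3.69% − 4.15% = −0.46 pp.

The unemployment rate changed by −0.46 percentage points.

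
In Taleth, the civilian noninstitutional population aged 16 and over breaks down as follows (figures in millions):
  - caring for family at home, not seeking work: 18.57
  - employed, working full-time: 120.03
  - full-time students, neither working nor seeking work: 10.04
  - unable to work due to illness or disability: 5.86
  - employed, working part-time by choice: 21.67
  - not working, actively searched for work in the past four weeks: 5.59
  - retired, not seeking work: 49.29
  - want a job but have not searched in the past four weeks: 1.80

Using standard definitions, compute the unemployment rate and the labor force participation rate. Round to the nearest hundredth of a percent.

Employed = 120.03 + 21.67 = 141.70 million.
Unemployed = 5.59 million.
Labor force = 141.70 + 5.59 = 147.29 million.
Not in labor force = 18.57 + 10.04 + 5.86 + 49.29 + 1.80 = 85.56 million (those not working and not actively searching are outside the labor force — including those who want a job but have given up searching).
Civilian working-age population = 147.29 + 85.56 = 232.85 million.
Unemployment rate = 5.59 / 147.29 = 3.80%.
Labor force participation rate = 147.29 / 232.85 = 63.26%.

Unemployment rate ≈ 3.80%; labor force participation rate ≈ 63.26%.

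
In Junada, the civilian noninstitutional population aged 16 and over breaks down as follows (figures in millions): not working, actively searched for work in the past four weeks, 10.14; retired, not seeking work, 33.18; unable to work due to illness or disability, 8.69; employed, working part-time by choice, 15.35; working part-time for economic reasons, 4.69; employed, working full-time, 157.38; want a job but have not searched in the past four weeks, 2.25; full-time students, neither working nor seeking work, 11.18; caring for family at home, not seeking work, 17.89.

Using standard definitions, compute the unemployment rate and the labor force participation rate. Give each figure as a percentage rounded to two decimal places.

Employed = 15.35 + 4.69 + 157.38 = 177.42 million (anyone who worked, including part-time for economic reasons, counts as employed).
Unemployed = 10.14 million.
Labor force = 177.42 + 10.14 = 187.56 million.
Not in labor force = 33.18 + 8.69 + 2.25 + 11.18 + 17.89 = 73.19 million (those not working and not actively searching are outside the labor force — including those who want a job but have given up searching).
Civilian working-age population = 187.56 + 73.19 = 260.75 million.
Unemployment rate = 10.14 / 187.56 = 5.41%.
Labor force participation rate = 187.56 / 260.75 = 71.93%.

Unemployment rate ≈ 5.41%; labor force participation rate ≈ 71.93%.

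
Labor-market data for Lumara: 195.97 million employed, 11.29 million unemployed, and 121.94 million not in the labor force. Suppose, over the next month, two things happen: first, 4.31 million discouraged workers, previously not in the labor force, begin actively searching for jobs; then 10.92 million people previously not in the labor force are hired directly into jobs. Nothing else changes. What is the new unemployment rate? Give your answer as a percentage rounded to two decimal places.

New unemployment rate ≈ 7.01%.

Initially, labor force = 195.97 + 11.29 = 207.26 million, so u = 11.29/207.26 = 5.45%.
After the first change, unemployed and labor force both rise by 4.31 → E = 195.97, U = 15.60, labor force = 211.57 million.
After the second change, employed and labor force both rise by 10.92; unemployed unchanged → E = 206.89, U = 15.60, labor force = 222.49 million.
New unemployment rate = 15.60 / 222.49 = 7.01%.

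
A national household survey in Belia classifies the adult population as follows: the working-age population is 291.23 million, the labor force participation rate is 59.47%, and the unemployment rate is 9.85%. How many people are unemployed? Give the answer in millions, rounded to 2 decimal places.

Labor force = 0.5947 × 291.23 = 173.19 million.
Unemployed = 0.0985 × 173.19 ≈ 17.06 million.

About 17.06 million are unemployed.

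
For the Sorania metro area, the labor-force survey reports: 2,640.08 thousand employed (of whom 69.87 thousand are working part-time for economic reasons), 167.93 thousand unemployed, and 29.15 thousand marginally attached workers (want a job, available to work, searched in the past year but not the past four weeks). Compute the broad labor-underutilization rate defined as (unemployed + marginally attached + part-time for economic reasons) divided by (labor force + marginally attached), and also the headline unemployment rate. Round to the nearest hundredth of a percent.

Broad underutilization rate ≈ 9.41%; headline unemployment rate ≈ 5.98%.

Labor force = 2,640.08 + 167.93 = 2,808.01 thousand.
Numerator = 167.93 + 29.15 + 69.87 = 266.95 thousand.
Denominator = 2,808.01 + 29.15 = 2,837.16 thousand.
Broad rate = 266.95 / 2,837.16 = 9.41%.
Headline unemployment rate = 167.93 / 2,808.01 = 5.98%.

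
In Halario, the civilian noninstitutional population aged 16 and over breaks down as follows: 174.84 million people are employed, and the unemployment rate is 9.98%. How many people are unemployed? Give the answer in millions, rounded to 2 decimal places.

Let U be the number unemployed. The labor force is E + U, and U/(E+U) = 0.0998.
So U = 0.0998 × 174.84 / (1 − 0.0998) = 17.4490 / 0.9002 ≈ 19.38 million.

About 19.38 million are unemployed.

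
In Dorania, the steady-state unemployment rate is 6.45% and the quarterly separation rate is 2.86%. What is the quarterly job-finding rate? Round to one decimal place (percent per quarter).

Job-finding rate ≈ 41.5% per quarter.

From u* = s/(s+f): f = s·(1−u)/u.
f = 2.86 × (1 − 0.0645) / 0.0645 = 2.6755 / 0.0645 ≈ 41.5% per quarter.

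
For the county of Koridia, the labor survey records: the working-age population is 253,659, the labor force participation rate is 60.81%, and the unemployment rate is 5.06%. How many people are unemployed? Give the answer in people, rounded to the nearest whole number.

Labor force = 0.6081 × 253,659 = 154,250.
Unemployed = 0.0506 × 154,250 ≈ 7,805.

About 7,805 are unemployed.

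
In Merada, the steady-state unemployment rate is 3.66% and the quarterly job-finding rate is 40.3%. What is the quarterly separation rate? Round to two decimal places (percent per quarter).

From u* = s/(s+f): s = u·f/(1−u).
s = 0.0366 × 40.3 / (1 − 0.0366) = 1.4750 / 0.9634 ≈ 1.53% per quarter.

Separation rate ≈ 1.53% per quarter.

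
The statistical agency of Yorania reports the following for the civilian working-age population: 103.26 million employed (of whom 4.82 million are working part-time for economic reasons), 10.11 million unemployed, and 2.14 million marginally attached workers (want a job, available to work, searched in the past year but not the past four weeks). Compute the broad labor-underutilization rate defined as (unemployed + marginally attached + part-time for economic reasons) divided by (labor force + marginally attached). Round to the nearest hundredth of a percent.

Broad underutilization rate ≈ 14.78%.

Labor force = 103.26 + 10.11 = 113.37 million.
Numerator = 10.11 + 2.14 + 4.82 = 17.07 million.
Denominator = 113.37 + 2.14 = 115.51 million.
Broad rate = 17.07 / 115.51 = 14.78%.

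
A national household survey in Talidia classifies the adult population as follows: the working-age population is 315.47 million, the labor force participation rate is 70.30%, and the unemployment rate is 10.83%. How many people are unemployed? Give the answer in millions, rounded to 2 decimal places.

About 24.02 million are unemployed.

Labor force = 0.7030 × 315.47 = 221.78 million.
Unemployed = 0.1083 × 221.78 ≈ 24.02 million.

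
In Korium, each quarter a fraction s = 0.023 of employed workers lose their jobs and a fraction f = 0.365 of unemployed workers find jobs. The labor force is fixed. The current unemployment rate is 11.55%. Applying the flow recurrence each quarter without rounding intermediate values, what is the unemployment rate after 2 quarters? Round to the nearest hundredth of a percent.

With a fixed labor force, u_{t+1} = u_t + s·(1−u_t) − f·u_t = u_t·(1−s−f) + s.
Here 1−s−f = 0.612 and s = 0.023.
u_1 = 0.115500 × 0.612 + 0.023 = 0.093686.
u_2 = 0.093686 × 0.612 + 0.023 = 0.080336.

Unemployment rate after two quarters ≈ 8.03%.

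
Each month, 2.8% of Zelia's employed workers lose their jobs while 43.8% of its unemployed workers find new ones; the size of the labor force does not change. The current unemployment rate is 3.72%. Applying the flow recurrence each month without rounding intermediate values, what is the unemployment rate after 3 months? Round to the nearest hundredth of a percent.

Unemployment rate after three months ≈ 5.66%.

With a fixed labor force, u_{t+1} = u_t + s·(1−u_t) − f·u_t = u_t·(1−s−f) + s.
Here 1−s−f = 0.534 and s = 0.028.
u_1 = 0.037200 × 0.534 + 0.028 = 0.047865.
u_2 = 0.047865 × 0.534 + 0.028 = 0.053560.
u_3 = 0.053560 × 0.534 + 0.028 = 0.056601.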